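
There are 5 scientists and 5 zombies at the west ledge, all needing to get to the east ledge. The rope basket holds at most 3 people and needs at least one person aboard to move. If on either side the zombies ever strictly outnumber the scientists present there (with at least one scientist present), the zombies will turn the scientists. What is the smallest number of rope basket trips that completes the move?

Counting alone: each trip to the east ledge takes at most 3 across and each return brings at least 1 back, so after t trips out (and t−1 returns) at most 3t − (t−1) of the 10 are across; that first reaches 10 at t = 5, so at least 9 crossings are needed.
The safety rule pushes this higher. Following every safe sequence of crossings, the most of the 10 that can be at the east ledge as the rope basket arrives there on crossing 9 is 9 — never all 10.
So no plan with fewer than 11 crossings exists, and this one achieves 11:
1. 2 zombies → the east ledge.  (the west ledge: 5S 3Z; the east ledge: 0S 2Z)
2. 1 zombie ← the west ledge.  (the west ledge: 5S 4Z; the east ledge: 0S 1Z)
3. 3 zombies → the east ledge.  (the west ledge: 5S 1Z; the east ledge: 0S 4Z)
4. 1 zombie ← the west ledge.  (the west ledge: 5S 2Z; the east ledge: 0S 3Z)
5. 3 scientists → the east ledge.  (the west ledge: 2S 2Z; the east ledge: 3S 3Z)
6. 1 scientist and 1 zombie ← the west ledge.  (the west ledge: 3S 3Z; the east ledge: 2S 2Z)
7. 3 scientists → the east ledge.  (the west ledge: 0S 3Z; the east ledge: 5S 2Z)
8. 1 zombie ← the west ledge.  (the west ledge: 0S 4Z; the east ledge: 5S 1Z)
9. 2 zombies → the east ledge.  (the west ledge: 0S 2Z; the east ledge: 5S 3Z)
10. 1 zombie ← the west ledge.  (the west ledge: 0S 3Z; the east ledge: 5S 2Z)
11. 3 zombies → the east ledge.  (the west ledge: 0S 0Z; the east ledge: 5S 5Z)

11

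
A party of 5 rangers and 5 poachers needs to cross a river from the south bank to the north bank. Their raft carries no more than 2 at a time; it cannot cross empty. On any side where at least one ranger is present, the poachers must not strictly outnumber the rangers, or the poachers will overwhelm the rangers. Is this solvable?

Following every safe sequence of crossings from the start, the most of the 10 that can be at the north bank as the raft arrives there on crossings 1, 3, 5, 7 is 2, 3, 4, 5 respectively; the best ever achieved is 5 of 10.
From crossing 9 on, no configuration arises that was not already reachable earlier: only 13 distinct safe configurations (who is on which side, and where the raft is) can ever be reached, none of them has everyone across, and every continuation just revisits them. They are: 0 rangers + 0 poachers across (raft back at the start); 0 rangers + 1 poacher across (raft there); 0 rangers + 1 poacher across (raft back at the start); 0 rangers + 2 poachers across (raft there); 0 rangers + 2 poachers across (raft back at the start); 0 rangers + 3 poachers across (raft there); 0 rangers + 3 poachers across (raft back at the start); 0 rangers + 4 poachers across (raft there); 0 rangers + 4 poachers across (raft back at the start); 0 rangers + 5 poachers across (raft there); 1 ranger + 1 poacher across (raft there); 1 ranger + 1 poacher across (raft back at the start); 2 rangers + 2 poachers across (raft there). So no valid plan exists.

No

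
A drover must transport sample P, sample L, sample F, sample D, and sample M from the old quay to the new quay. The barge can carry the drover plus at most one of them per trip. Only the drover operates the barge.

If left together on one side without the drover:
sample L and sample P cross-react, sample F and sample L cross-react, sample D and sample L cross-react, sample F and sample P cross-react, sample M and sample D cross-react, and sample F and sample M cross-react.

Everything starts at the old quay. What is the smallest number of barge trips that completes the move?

Whatever the first load, the items left behind include a forbidden pair without the drover. No opening move is safe, so no plan exists.

impossible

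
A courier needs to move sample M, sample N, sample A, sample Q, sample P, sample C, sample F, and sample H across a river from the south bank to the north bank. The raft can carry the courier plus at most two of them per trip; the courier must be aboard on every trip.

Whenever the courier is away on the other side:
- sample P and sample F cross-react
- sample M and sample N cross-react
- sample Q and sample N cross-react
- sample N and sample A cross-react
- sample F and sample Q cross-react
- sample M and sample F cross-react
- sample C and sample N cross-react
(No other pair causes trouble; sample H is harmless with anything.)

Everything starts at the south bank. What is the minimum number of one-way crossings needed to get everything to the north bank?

9

Counting alone: the courier can take at most 2 across per trip to the north bank, so moving all 8 needs at least 4 loaded trips out, with a return between consecutive ones — at least 7 crossings.
The safety rule pushes this higher. Following every safe sequence of crossings, the most of the 8 that can be at the north bank as the raft arrives there on crossing 7 is 6 — never all 8.
So no plan with fewer than 9 crossings exists, and this one achieves 9:
1. Courier goes to the north bank with sample F and sample N.
2. Courier goes back to the south bank alone.
3. Courier goes to the north bank with sample A and sample C.
4. Courier goes back to the south bank with sample N.
5. Courier goes to the north bank with sample M and sample Q.
6. Courier goes back to the south bank with sample F.
7. Courier goes to the north bank with sample H and sample P.
8. Courier goes back to the south bank alone.
9. Courier goes to the north bank with sample F and sample N.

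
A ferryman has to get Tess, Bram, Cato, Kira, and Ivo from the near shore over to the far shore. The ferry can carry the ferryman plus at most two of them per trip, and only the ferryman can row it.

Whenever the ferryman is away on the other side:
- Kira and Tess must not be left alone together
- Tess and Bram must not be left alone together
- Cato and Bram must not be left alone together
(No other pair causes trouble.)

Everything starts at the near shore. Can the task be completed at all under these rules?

1. Ferryman goes to the far shore with Bram and Tess.  [the near shore: Cato, Ivo, Kira | the far shore: Bram, Tess]
2. Ferryman goes back to the near shore with Tess.  [the near shore: Cato, Ivo, Kira, Tess | the far shore: Bram]
3. Ferryman goes to the far shore with Ivo and Kira.  [the near shore: Cato, Tess | the far shore: Bram, Ivo, Kira]
4. Ferryman goes back to the near shore alone.  [the near shore: Cato, Tess | the far shore: Bram, Ivo, Kira]
5. Ferryman goes to the far shore with Cato and Tess.  [the near shore: — | the far shore: Bram, Cato, Ivo, Kira, Tess]

Yes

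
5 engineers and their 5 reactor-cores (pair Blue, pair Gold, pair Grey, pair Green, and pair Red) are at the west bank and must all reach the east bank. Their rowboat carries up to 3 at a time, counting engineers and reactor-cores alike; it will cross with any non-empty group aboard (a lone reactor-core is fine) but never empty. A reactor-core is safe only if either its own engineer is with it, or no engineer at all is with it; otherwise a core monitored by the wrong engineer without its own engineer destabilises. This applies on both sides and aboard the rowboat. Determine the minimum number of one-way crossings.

11

Counting alone: each trip to the east bank takes at most 3 across and each return brings at least 1 back, so after t trips out (and t−1 returns) at most 3t − (t−1) of the 10 are across; that first reaches 10 at t = 5, so at least 9 crossings are needed.
The safety rule pushes this higher. Following every safe sequence of crossings, the most of the 10 that can be at the east bank as the rowboat arrives there on crossing 9 is 9 — never all 10.
So no plan with fewer than 11 crossings exists, and this one achieves 11:
1. engineer Blue and reactor-core Blue cross → the east bank.
2. engineer Blue crosses ← the west bank.
3. reactor-core Gold, reactor-core Green, and reactor-core Grey cross → the east bank.
4. reactor-core Blue crosses ← the west bank.
5. engineer Gold, engineer Green, and engineer Grey cross → the east bank.
6. engineer Gold and reactor-core Gold cross ← the west bank.
7. engineer Blue, engineer Gold, and engineer Red cross → the east bank.
8. reactor-core Grey crosses ← the west bank.
9. reactor-core Blue and reactor-core Gold cross → the east bank.
10. reactor-core Blue crosses ← the west bank.
11. reactor-core Blue, reactor-core Grey, and reactor-core Red cross → the east bank.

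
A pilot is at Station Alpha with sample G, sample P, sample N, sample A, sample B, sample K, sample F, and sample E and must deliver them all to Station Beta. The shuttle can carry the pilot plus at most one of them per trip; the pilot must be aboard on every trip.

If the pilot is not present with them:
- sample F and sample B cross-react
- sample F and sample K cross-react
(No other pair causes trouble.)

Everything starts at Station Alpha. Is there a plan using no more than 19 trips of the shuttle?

Yes — this plan uses 17 crossings (≤ 19):
1. Pilot goes to Station Beta with sample F.  [Station Alpha: sample A, sample B, sample E, sample G, sample K, sample N, sample P | Station Beta: sample F]
2. Pilot goes back to Station Alpha alone.  [Station Alpha: sample A, sample B, sample E, sample G, sample K, sample N, sample P | Station Beta: sample F]
3. Pilot goes to Station Beta with sample G.  [Station Alpha: sample A, sample B, sample E, sample K, sample N, sample P | Station Beta: sample F, sample G]
4. Pilot goes back to Station Alpha alone.  [Station Alpha: sample A, sample B, sample E, sample K, sample N, sample P | Station Beta: sample F, sample G]
5. Pilot goes to Station Beta with sample P.  [Station Alpha: sample A, sample B, sample E, sample K, sample N | Station Beta: sample F, sample G, sample P]
6. Pilot goes back to Station Alpha alone.  [Station Alpha: sample A, sample B, sample E, sample K, sample N | Station Beta: sample F, sample G, sample P]
7. Pilot goes to Station Beta with sample N.  [Station Alpha: sample A, sample B, sample E, sample K | Station Beta: sample F, sample G, sample N, sample P]
8. Pilot goes back to Station Alpha alone.  [Station Alpha: sample A, sample B, sample E, sample K | Station Beta: sample F, sample G, sample N, sample P]
9. Pilot goes to Station Beta with sample A.  [Station Alpha: sample B, sample E, sample K | Station Beta: sample A, sample F, sample G, sample N, sample P]
10. Pilot goes back to Station Alpha alone.  [Station Alpha: sample B, sample E, sample K | Station Beta: sample A, sample F, sample G, sample N, sample P]
11. Pilot goes to Station Beta with sample B.  [Station Alpha: sample E, sample K | Station Beta: sample A, sample B, sample F, sample G, sample N, sample P]
12. Pilot goes back to Station Alpha with sample F.  [Station Alpha: sample E, sample F, sample K | Station Beta: sample A, sample B, sample G, sample N, sample P]
13. Pilot goes to Station Beta with sample K.  [Station Alpha: sample E, sample F | Station Beta: sample A, sample B, sample G, sample K, sample N, sample P]
14. Pilot goes back to Station Alpha alone.  [Station Alpha: sample E, sample F | Station Beta: sample A, sample B, sample G, sample K, sample N, sample P]
15. Pilot goes to Station Beta with sample E.  [Station Alpha: sample F | Station Beta: sample A, sample B, sample E, sample G, sample K, sample N, sample P]
16. Pilot goes back to Station Alpha alone.  [Station Alpha: sample F | Station Beta: sample A, sample B, sample E, sample G, sample K, sample N, sample P]
17. Pilot goes to Station Beta with sample F.  [Station Alpha: — | Station Beta: sample A, sample B, sample E, sample F, sample G, sample K, sample N, sample P]

Yes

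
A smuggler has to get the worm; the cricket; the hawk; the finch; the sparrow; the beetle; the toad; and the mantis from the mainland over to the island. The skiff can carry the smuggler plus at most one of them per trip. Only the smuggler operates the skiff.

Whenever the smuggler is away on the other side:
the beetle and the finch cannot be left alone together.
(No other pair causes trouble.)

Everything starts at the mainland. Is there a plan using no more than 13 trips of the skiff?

No

Counting alone: the smuggler can take at most 1 across per trip to the island, so moving all 8 needs at least 8 loaded trips out, with a return between consecutive ones — at least 15 crossings.
Since 13 < 15, 13 crossings cannot be enough. (The shortest complete plan in fact takes 15:)
1. Smuggler goes to the island with the finch.  [the mainland: the beetle, the cricket, the hawk, the mantis, the sparrow, the toad, the worm | the island: the finch]
2. Smuggler goes back to the mainland alone.  [the mainland: the beetle, the cricket, the hawk, the mantis, the sparrow, the toad, the worm | the island: the finch]
3. Smuggler goes to the island with the worm.  [the mainland: the beetle, the cricket, the hawk, the mantis, the sparrow, the toad | the island: the finch, the worm]
4. Smuggler goes back to the mainland alone.  [the mainland: the beetle, the cricket, the hawk, the mantis, the sparrow, the toad | the island: the finch, the worm]
5. Smuggler goes to the island with the cricket.  [the mainland: the beetle, the hawk, the mantis, the sparrow, the toad | the island: the cricket, the finch, the worm]
6. Smuggler goes back to the mainland alone.  [the mainland: the beetle, the hawk, the mantis, the sparrow, the toad | the island: the cricket, the finch, the worm]
7. Smuggler goes to the island with the hawk.  [the mainland: the beetle, the mantis, the sparrow, the toad | the island: the cricket, the finch, the hawk, the worm]
8. Smuggler goes back to the mainland alone.  [the mainland: the beetle, the mantis, the sparrow, the toad | the island: the cricket, the finch, the hawk, the worm]
9. Smuggler goes to the island with the sparrow.  [the mainland: the beetle, the mantis, the toad | the island: the cricket, the finch, the hawk, the sparrow, the worm]
10. Smuggler goes back to the mainland alone.  [the mainland: the beetle, the mantis, the toad | the island: the cricket, the finch, the hawk, the sparrow, the worm]
11. Smuggler goes to the island with the toad.  [the mainland: the beetle, the mantis | the island: the cricket, the finch, the hawk, the sparrow, the toad, the worm]
12. Smuggler goes back to the mainland alone.  [the mainland: the beetle, the mantis | the island: the cricket, the finch, the hawk, the sparrow, the toad, the worm]
13. Smuggler goes to the island with the mantis.  [the mainland: the beetle | the island: the cricket, the finch, the hawk, the mantis, the sparrow, the toad, the worm]
14. Smuggler goes back to the mainland alone.  [the mainland: the beetle | the island: the cricket, the finch, the hawk, the mantis, the sparrow, the toad, the worm]
15. Smuggler goes to the island with the beetle.  [the mainland: — | the island: the beetle, the cricket, the finch, the hawk, the mantis, the sparrow, the toad, the worm]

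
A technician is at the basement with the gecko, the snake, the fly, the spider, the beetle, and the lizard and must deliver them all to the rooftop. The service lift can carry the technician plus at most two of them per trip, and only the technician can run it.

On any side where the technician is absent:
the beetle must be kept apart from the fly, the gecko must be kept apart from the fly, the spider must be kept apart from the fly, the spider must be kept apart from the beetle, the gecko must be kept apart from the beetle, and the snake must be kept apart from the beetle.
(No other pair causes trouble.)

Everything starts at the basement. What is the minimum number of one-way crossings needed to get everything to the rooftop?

Counting alone: the technician can take at most 2 across per trip to the rooftop, so moving all 6 needs at least 3 loaded trips out, with a return between consecutive ones — at least 5 crossings.
The safety rule pushes this higher. Following every safe sequence of crossings, the most of the 6 that can be at the rooftop as the service lift arrives there on crossings 5, 7 is 4, 5 respectively — never all 6.
So no plan with fewer than 9 crossings exists, and this one achieves 9:
1. Technician goes to the rooftop with the beetle and the fly.
2. Technician goes back to the basement with the fly.
3. Technician goes to the rooftop with the gecko and the spider.
4. Technician goes back to the basement with the beetle.
5. Technician goes to the rooftop with the fly and the snake.
6. Technician goes back to the basement with the fly.
7. Technician goes to the rooftop with the fly and the lizard.
8. Technician goes back to the basement with the fly.
9. Technician goes to the rooftop with the beetle and the fly.

9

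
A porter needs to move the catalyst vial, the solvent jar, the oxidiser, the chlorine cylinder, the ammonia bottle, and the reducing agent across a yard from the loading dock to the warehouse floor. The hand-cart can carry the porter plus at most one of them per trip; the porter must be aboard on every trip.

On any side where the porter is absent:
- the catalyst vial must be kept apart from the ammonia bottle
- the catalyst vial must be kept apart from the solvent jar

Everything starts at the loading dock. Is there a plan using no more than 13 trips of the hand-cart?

Yes — this plan uses 13 crossings (≤ 13):
1. Porter goes to the warehouse floor with the catalyst vial.  [the loading dock: the ammonia bottle, the chlorine cylinder, the oxidiser, the reducing agent, the solvent jar | the warehouse floor: the catalyst vial]
2. Porter goes back to the loading dock alone.  [the loading dock: the ammonia bottle, the chlorine cylinder, the oxidiser, the reducing agent, the solvent jar | the warehouse floor: the catalyst vial]
3. Porter goes to the warehouse floor with the solvent jar.  [the loading dock: the ammonia bottle, the chlorine cylinder, the oxidiser, the reducing agent | the warehouse floor: the catalyst vial, the solvent jar]
4. Porter goes back to the loading dock with the catalyst vial.  [the loading dock: the ammonia bottle, the catalyst vial, the chlorine cylinder, the oxidiser, the reducing agent | the warehouse floor: the solvent jar]
5. Porter goes to the warehouse floor with the ammonia bottle.  [the loading dock: the catalyst vial, the chlorine cylinder, the oxidiser, the reducing agent | the warehouse floor: the ammonia bottle, the solvent jar]
6. Porter goes back to the loading dock alone.  [the loading dock: the catalyst vial, the chlorine cylinder, the oxidiser, the reducing agent | the warehouse floor: the ammonia bottle, the solvent jar]
7. Porter goes to the warehouse floor with the oxidiser.  [the loading dock: the catalyst vial, the chlorine cylinder, the reducing agent | the warehouse floor: the ammonia bottle, the oxidiser, the solvent jar]
8. Porter goes back to the loading dock alone.  [the loading dock: the catalyst vial, the chlorine cylinder, the reducing agent | the warehouse floor: the ammonia bottle, the oxidiser, the solvent jar]
9. Porter goes to the warehouse floor with the chlorine cylinder.  [the loading dock: the catalyst vial, the reducing agent | the warehouse floor: the ammonia bottle, the chlorine cylinder, the oxidiser, the solvent jar]
10. Porter goes back to the loading dock alone.  [the loading dock: the catalyst vial, the reducing agent | the warehouse floor: the ammonia bottle, the chlorine cylinder, the oxidiser, the solvent jar]
11. Porter goes to the warehouse floor with the reducing agent.  [the loading dock: the catalyst vial | the warehouse floor: the ammonia bottle, the chlorine cylinder, the oxidiser, the reducing agent, the solvent jar]
12. Porter goes back to the loading dock alone.  [the loading dock: the catalyst vial | the warehouse floor: the ammonia bottle, the chlorine cylinder, the oxidiser, the reducing agent, the solvent jar]
13. Porter goes to the warehouse floor with the catalyst vial.  [the loading dock: — | the warehouse floor: the ammonia bottle, the catalyst vial, the chlorine cylinder, the oxidiser, the reducing agent, the solvent jar]

Yes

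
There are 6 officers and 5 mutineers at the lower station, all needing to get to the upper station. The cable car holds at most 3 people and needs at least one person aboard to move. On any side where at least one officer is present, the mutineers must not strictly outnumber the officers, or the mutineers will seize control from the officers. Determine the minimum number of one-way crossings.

Counting alone: each trip to the upper station takes at most 3 across and each return brings at least 1 back, so after t trips out (and t−1 returns) at most 3t − (t−1) of the 11 are across; that first reaches 11 at t = 5, so at least 9 crossings are needed.
The plan below uses exactly 9 crossings, so it is optimal:
1. 3 mutineers → the upper station.  (the lower station: 6O 2M; the upper station: 0O 3M)
2. 1 mutineer ← the lower station.  (the lower station: 6O 3M; the upper station: 0O 2M)
3. 3 officers → the upper station.  (the lower station: 3O 3M; the upper station: 3O 2M)
4. 1 officer ← the lower station.  (the lower station: 4O 3M; the upper station: 2O 2M)
5. 2 officers and 1 mutineer → the upper station.  (the lower station: 2O 2M; the upper station: 4O 3M)
6. 1 officer ← the lower station.  (the lower station: 3O 2M; the upper station: 3O 3M)
7. 2 officers and 1 mutineer → the upper station.  (the lower station: 1O 1M; the upper station: 5O 4M)
8. 1 officer ← the lower station.  (the lower station: 2O 1M; the upper station: 4O 4M)
9. 2 officers and 1 mutineer → the upper station.  (the lower station: 0O 0M; the upper station: 6O 5M)

9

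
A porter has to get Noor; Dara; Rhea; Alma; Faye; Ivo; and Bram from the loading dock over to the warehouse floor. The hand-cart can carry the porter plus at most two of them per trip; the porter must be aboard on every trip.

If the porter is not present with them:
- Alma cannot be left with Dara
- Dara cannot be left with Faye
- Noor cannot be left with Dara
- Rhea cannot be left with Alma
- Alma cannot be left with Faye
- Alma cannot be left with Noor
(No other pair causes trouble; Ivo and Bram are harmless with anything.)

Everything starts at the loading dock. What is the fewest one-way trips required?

Counting alone: the porter can take at most 2 across per trip to the warehouse floor, so moving all 7 needs at least 4 loaded trips out, with a return between consecutive ones — at least 7 crossings.
The safety rule pushes this higher. Following every safe sequence of crossings, the most of the 7 that can be at the warehouse floor as the hand-cart arrives there on crossings 7, 9 is 5, 6 respectively — never all 7.
So no plan with fewer than 11 crossings exists, and this one achieves 11:
1. Porter goes to the warehouse floor with Alma and Dara.
2. Porter goes back to the loading dock with Dara.
3. Porter goes to the warehouse floor with Faye and Noor.
4. Porter goes back to the loading dock with Alma.
5. Porter goes to the warehouse floor with Dara and Rhea.
6. Porter goes back to the loading dock with Dara.
7. Porter goes to the warehouse floor with Dara and Ivo.
8. Porter goes back to the loading dock with Dara.
9. Porter goes to the warehouse floor with Bram and Dara.
10. Porter goes back to the loading dock with Dara.
11. Porter goes to the warehouse floor with Alma and Dara.

11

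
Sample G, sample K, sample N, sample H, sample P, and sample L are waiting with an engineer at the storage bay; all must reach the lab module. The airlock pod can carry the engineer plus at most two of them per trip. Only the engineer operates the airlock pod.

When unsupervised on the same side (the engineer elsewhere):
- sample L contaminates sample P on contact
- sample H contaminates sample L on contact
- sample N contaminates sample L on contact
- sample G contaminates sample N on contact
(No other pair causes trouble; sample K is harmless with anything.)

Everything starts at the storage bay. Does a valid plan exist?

Yes

1. Engineer goes to the lab module with sample G and sample L.  [the storage bay: sample H, sample K, sample N, sample P | the lab module: sample G, sample L]
2. Engineer goes back to the storage bay alone.  [the storage bay: sample H, sample K, sample N, sample P | the lab module: sample G, sample L]
3. Engineer goes to the lab module with sample K.  [the storage bay: sample H, sample N, sample P | the lab module: sample G, sample K, sample L]
4. Engineer goes back to the storage bay alone.  [the storage bay: sample H, sample N, sample P | the lab module: sample G, sample K, sample L]
5. Engineer goes to the lab module with sample H and sample P.  [the storage bay: sample N | the lab module: sample G, sample H, sample K, sample L, sample P]
6. Engineer goes back to the storage bay with sample L.  [the storage bay: sample L, sample N | the lab module: sample G, sample H, sample K, sample P]
7. Engineer goes to the lab module with sample L and sample N.  [the storage bay: — | the lab module: sample G, sample H, sample K, sample L, sample N, sample P]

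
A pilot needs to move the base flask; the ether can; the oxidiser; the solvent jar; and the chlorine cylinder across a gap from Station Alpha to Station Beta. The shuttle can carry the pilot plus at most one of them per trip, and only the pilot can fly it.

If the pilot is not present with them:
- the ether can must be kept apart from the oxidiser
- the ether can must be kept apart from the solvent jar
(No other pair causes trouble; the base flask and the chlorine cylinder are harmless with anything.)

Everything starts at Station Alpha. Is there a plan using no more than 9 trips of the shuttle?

Counting alone: the pilot can take at most 1 across per trip to Station Beta, so moving all 5 needs at least 5 loaded trips out, with a return between consecutive ones — at least 9 crossings.
The safety rule pushes this higher. Following every safe sequence of crossings, the most of the 5 that can be at Station Beta as the shuttle arrives there on crossing 9 is 4 — never all 5.
So the move cannot be finished within 9 crossings. (The shortest complete plan takes 11:)
1. Pilot goes to Station Beta with the ether can.  [Station Alpha: the base flask, the chlorine cylinder, the oxidiser, the solvent jar | Station Beta: the ether can]
2. Pilot goes back to Station Alpha alone.  [Station Alpha: the base flask, the chlorine cylinder, the oxidiser, the solvent jar | Station Beta: the ether can]
3. Pilot goes to Station Beta with the base flask.  [Station Alpha: the chlorine cylinder, the oxidiser, the solvent jar | Station Beta: the base flask, the ether can]
4. Pilot goes back to Station Alpha alone.  [Station Alpha: the chlorine cylinder, the oxidiser, the solvent jar | Station Beta: the base flask, the ether can]
5. Pilot goes to Station Beta with the oxidiser.  [Station Alpha: the chlorine cylinder, the solvent jar | Station Beta: the base flask, the ether can, the oxidiser]
6. Pilot goes back to Station Alpha with the ether can.  [Station Alpha: the chlorine cylinder, the ether can, the solvent jar | Station Beta: the base flask, the oxidiser]
7. Pilot goes to Station Beta with the solvent jar.  [Station Alpha: the chlorine cylinder, the ether can | Station Beta: the base flask, the oxidiser, the solvent jar]
8. Pilot goes back to Station Alpha alone.  [Station Alpha: the chlorine cylinder, the ether can | Station Beta: the base flask, the oxidiser, the solvent jar]
9. Pilot goes to Station Beta with the chlorine cylinder.  [Station Alpha: the ether can | Station Beta: the base flask, the chlorine cylinder, the oxidiser, the solvent jar]
10. Pilot goes back to Station Alpha alone.  [Station Alpha: the ether can | Station Beta: the base flask, the chlorine cylinder, the oxidiser, the solvent jar]
11. Pilot goes to Station Beta with the ether can.  [Station Alpha: — | Station Beta: the base flask, the chlorine cylinder, the ether can, the oxidiser, the solvent jar]

No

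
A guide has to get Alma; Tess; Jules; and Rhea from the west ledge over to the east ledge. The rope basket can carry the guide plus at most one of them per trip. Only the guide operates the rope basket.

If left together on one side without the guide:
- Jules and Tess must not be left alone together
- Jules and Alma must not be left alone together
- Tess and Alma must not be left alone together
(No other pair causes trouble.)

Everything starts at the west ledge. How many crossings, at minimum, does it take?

Whatever the first load, the items left behind include a forbidden pair without the guide. No opening move is safe, so no plan exists.

impossible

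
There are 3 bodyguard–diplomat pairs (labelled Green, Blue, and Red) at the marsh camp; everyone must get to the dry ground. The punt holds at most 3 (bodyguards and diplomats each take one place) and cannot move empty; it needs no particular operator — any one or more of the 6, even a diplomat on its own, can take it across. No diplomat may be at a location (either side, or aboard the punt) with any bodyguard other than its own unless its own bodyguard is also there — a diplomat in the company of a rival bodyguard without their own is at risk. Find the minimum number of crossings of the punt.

Counting alone: each trip to the dry ground takes at most 3 across and each return brings at least 1 back, so after t trips out (and t−1 returns) at most 3t − (t−1) of the 6 are across; that first reaches 6 at t = 3, so at least 5 crossings are needed.
The plan below uses exactly 5 crossings, so it is optimal:
1. bodyguard Green and diplomat Green cross → the dry ground.
2. bodyguard Green crosses ← the marsh camp.
3. bodyguard Blue, bodyguard Green, and bodyguard Red cross → the dry ground.
4. diplomat Green crosses ← the marsh camp.
5. diplomat Blue, diplomat Green, and diplomat Red cross → the dry ground.

5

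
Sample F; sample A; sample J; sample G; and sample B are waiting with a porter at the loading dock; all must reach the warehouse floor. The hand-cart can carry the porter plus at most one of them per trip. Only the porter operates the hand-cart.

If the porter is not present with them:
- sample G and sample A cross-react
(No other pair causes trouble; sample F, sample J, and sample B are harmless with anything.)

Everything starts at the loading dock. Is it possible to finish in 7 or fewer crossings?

No

Counting alone: the porter can take at most 1 across per trip to the warehouse floor, so moving all 5 needs at least 5 loaded trips out, with a return between consecutive ones — at least 9 crossings.
Since 7 < 9, 7 crossings cannot be enough. (The shortest complete plan in fact takes 9:)
1. Porter goes to the warehouse floor with sample A.  [the loading dock: sample B, sample F, sample G, sample J | the warehouse floor: sample A]
2. Porter goes back to the loading dock alone.  [the loading dock: sample B, sample F, sample G, sample J | the warehouse floor: sample A]
3. Porter goes to the warehouse floor with sample F.  [the loading dock: sample B, sample G, sample J | the warehouse floor: sample A, sample F]
4. Porter goes back to the loading dock alone.  [the loading dock: sample B, sample G, sample J | the warehouse floor: sample A, sample F]
5. Porter goes to the warehouse floor with sample J.  [the loading dock: sample B, sample G | the warehouse floor: sample A, sample F, sample J]
6. Porter goes back to the loading dock alone.  [the loading dock: sample B, sample G | the warehouse floor: sample A, sample F, sample J]
7. Porter goes to the warehouse floor with sample B.  [the loading dock: sample G | the warehouse floor: sample A, sample B, sample F, sample J]
8. Porter goes back to the loading dock alone.  [the loading dock: sample G | the warehouse floor: sample A, sample B, sample F, sample J]
9. Porter goes to the warehouse floor with sample G.  [the loading dock: — | the warehouse floor: sample A, sample B, sample F, sample G, sample J]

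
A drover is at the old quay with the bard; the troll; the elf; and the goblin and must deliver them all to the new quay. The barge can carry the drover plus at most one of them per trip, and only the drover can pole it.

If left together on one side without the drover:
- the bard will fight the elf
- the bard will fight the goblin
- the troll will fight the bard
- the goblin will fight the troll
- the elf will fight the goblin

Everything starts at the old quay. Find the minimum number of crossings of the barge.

Whatever the first load, the items left behind include a forbidden pair without the drover. No opening move is safe, so no plan exists.

impossible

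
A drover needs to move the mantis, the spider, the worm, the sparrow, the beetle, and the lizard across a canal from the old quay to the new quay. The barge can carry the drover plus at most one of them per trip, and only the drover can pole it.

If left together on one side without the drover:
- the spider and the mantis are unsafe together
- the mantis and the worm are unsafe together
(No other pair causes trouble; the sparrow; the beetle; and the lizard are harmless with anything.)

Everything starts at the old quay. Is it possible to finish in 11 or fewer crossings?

Counting alone: the drover can take at most 1 across per trip to the new quay, so moving all 6 needs at least 6 loaded trips out, with a return between consecutive ones — at least 11 crossings.
The safety rule pushes this higher. Following every safe sequence of crossings, the most of the 6 that can be at the new quay as the barge arrives there on crossing 11 is 5 — never all 6.
So the move cannot be finished within 11 crossings. (The shortest complete plan takes 13:)
1. Drover goes to the new quay with the mantis.  [the old quay: the beetle, the lizard, the sparrow, the spider, the worm | the new quay: the mantis]
2. Drover goes back to the old quay alone.  [the old quay: the beetle, the lizard, the sparrow, the spider, the worm | the new quay: the mantis]
3. Drover goes to the new quay with the spider.  [the old quay: the beetle, the lizard, the sparrow, the worm | the new quay: the mantis, the spider]
4. Drover goes back to the old quay with the mantis.  [the old quay: the beetle, the lizard, the mantis, the sparrow, the worm | the new quay: the spider]
5. Drover goes to the new quay with the worm.  [the old quay: the beetle, the lizard, the mantis, the sparrow | the new quay: the spider, the worm]
6. Drover goes back to the old quay alone.  [the old quay: the beetle, the lizard, the mantis, the sparrow | the new quay: the spider, the worm]
7. Drover goes to the new quay with the sparrow.  [the old quay: the beetle, the lizard, the mantis | the new quay: the sparrow, the spider, the worm]
8. Drover goes back to the old quay alone.  [the old quay: the beetle, the lizard, the mantis | the new quay: the sparrow, the spider, the worm]
9. Drover goes to the new quay with the beetle.  [the old quay: the lizard, the mantis | the new quay: the beetle, the sparrow, the spider, the worm]
10. Drover goes back to the old quay alone.  [the old quay: the lizard, the mantis | the new quay: the beetle, the sparrow, the spider, the worm]
11. Drover goes to the new quay with the lizard.  [the old quay: the mantis | the new quay: the beetle, the lizard, the sparrow, the spider, the worm]
12. Drover goes back to the old quay alone.  [the old quay: the mantis | the new quay: the beetle, the lizard, the sparrow, the spider, the worm]
13. Drover goes to the new quay with the mantis.  [the old quay: — | the new quay: the beetle, the lizard, the mantis, the sparrow, the spider, the worm]

No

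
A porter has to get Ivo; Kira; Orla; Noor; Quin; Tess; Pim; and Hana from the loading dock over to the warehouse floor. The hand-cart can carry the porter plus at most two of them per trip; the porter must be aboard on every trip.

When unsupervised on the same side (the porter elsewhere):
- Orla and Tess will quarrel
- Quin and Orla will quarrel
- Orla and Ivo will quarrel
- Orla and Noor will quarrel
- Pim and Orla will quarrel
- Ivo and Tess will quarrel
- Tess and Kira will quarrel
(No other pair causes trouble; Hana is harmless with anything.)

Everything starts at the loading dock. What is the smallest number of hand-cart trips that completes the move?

13

Counting alone: the porter can take at most 2 across per trip to the warehouse floor, so moving all 8 needs at least 4 loaded trips out, with a return between consecutive ones — at least 7 crossings.
The safety rule pushes this higher. Following every safe sequence of crossings, the most of the 8 that can be at the warehouse floor as the hand-cart arrives there on crossings 7, 9, 11 is 5, 6, 7 respectively — never all 8.
So no plan with fewer than 13 crossings exists, and this one achieves 13:
1. Porter goes to the warehouse floor with Orla and Tess.  [the loading dock: Hana, Ivo, Kira, Noor, Pim, Quin | the warehouse floor: Orla, Tess]
2. Porter goes back to the loading dock with Orla.  [the loading dock: Hana, Ivo, Kira, Noor, Orla, Pim, Quin | the warehouse floor: Tess]
3. Porter goes to the warehouse floor with Kira and Orla.  [the loading dock: Hana, Ivo, Noor, Pim, Quin | the warehouse floor: Kira, Orla, Tess]
4. Porter goes back to the loading dock with Tess.  [the loading dock: Hana, Ivo, Noor, Pim, Quin, Tess | the warehouse floor: Kira, Orla]
5. Porter goes to the warehouse floor with Ivo and Noor.  [the loading dock: Hana, Pim, Quin, Tess | the warehouse floor: Ivo, Kira, Noor, Orla]
6. Porter goes back to the loading dock with Orla.  [the loading dock: Hana, Orla, Pim, Quin, Tess | the warehouse floor: Ivo, Kira, Noor]
7. Porter goes to the warehouse floor with Orla and Quin.  [the loading dock: Hana, Pim, Tess | the warehouse floor: Ivo, Kira, Noor, Orla, Quin]
8. Porter goes back to the loading dock with Orla.  [the loading dock: Hana, Orla, Pim, Tess | the warehouse floor: Ivo, Kira, Noor, Quin]
9. Porter goes to the warehouse floor with Orla and Pim.  [the loading dock: Hana, Tess | the warehouse floor: Ivo, Kira, Noor, Orla, Pim, Quin]
10. Porter goes back to the loading dock with Orla.  [the loading dock: Hana, Orla, Tess | the warehouse floor: Ivo, Kira, Noor, Pim, Quin]
11. Porter goes to the warehouse floor with Hana and Orla.  [the loading dock: Tess | the warehouse floor: Hana, Ivo, Kira, Noor, Orla, Pim, Quin]
12. Porter goes back to the loading dock with Orla.  [the loading dock: Orla, Tess | the warehouse floor: Hana, Ivo, Kira, Noor, Pim, Quin]
13. Porter goes to the warehouse floor with Orla and Tess.  [the loading dock: — | the warehouse floor: Hana, Ivo, Kira, Noor, Orla, Pim, Quin, Tess]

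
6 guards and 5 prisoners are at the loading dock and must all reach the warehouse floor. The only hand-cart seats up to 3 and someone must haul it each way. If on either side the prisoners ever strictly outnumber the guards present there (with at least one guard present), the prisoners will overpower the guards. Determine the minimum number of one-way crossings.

Counting alone: each trip to the warehouse floor takes at most 3 across and each return brings at least 1 back, so after t trips out (and t−1 returns) at most 3t − (t−1) of the 11 are across; that first reaches 11 at t = 5, so at least 9 crossings are needed.
The plan below uses exactly 9 crossings, so it is optimal:
1. 3 prisoners → the warehouse floor.  (the loading dock: 6G 2P; the warehouse floor: 0G 3P)
2. 1 prisoner ← the loading dock.  (the loading dock: 6G 3P; the warehouse floor: 0G 2P)
3. 3 guards → the warehouse floor.  (the loading dock: 3G 3P; the warehouse floor: 3G 2P)
4. 1 guard ← the loading dock.  (the loading dock: 4G 3P; the warehouse floor: 2G 2P)
5. 2 guards and 1 prisoner → the warehouse floor.  (the loading dock: 2G 2P; the warehouse floor: 4G 3P)
6. 1 guard ← the loading dock.  (the loading dock: 3G 2P; the warehouse floor: 3G 3P)
7. 2 guards and 1 prisoner → the warehouse floor.  (the loading dock: 1G 1P; the warehouse floor: 5G 4P)
8. 1 guard ← the loading dock.  (the loading dock: 2G 1P; the warehouse floor: 4G 4P)
9. 2 guards and 1 prisoner → the warehouse floor.  (the loading dock: 0G 0P; the warehouse floor: 6G 5P)

9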